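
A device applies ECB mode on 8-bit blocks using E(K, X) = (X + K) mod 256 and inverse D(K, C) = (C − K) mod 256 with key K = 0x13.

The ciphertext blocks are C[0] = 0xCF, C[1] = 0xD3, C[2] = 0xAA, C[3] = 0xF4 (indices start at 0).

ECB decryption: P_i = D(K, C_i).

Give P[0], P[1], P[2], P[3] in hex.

P[0]: D(K, 0xCF) = 0xBC.
P[1]: D(K, 0xD3) = 0xC0.
P[2]: D(K, 0xAA) = 0x97.
P[3]: D(K, 0xF4) = 0xE1.

P[0] = 0xBC, P[1] = 0xC0, P[2] = 0x97, P[3] = 0xE1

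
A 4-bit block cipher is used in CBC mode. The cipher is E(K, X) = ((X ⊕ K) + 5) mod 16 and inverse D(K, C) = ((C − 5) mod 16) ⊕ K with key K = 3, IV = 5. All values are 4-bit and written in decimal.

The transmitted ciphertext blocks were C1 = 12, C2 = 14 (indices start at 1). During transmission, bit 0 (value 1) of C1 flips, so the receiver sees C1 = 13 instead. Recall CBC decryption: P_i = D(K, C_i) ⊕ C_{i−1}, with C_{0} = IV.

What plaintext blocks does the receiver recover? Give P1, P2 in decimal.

Only C1 changed, to 13. In CBC, a change in C_i garbles P_i and flips the same bit in P_{i+1}. Decrypting the received ciphertext:
P1: D(K, 13) = 11; 11 ⊕ 5 = 14.
P2: D(K, 14) = 10; 10 ⊕ 13 = 7.
Blocks that differ from the original plaintext: P1, P2.

P1 = 14, P2 = 7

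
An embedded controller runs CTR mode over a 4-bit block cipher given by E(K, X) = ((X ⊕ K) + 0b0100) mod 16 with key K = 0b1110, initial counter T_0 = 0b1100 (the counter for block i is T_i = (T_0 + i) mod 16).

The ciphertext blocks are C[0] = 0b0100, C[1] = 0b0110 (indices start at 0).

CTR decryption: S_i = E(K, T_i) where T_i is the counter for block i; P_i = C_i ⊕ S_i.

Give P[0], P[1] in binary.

P[0] = 0b0010, P[1] = 0b0001

P[0]: T = 0b1100, S = E(K, T) = 0b0110; 0b0100 ⊕ 0b0110 = 0b0010.
P[1]: T = 0b1101, S = E(K, T) = 0b0111; 0b0110 ⊕ 0b0111 = 0b0001.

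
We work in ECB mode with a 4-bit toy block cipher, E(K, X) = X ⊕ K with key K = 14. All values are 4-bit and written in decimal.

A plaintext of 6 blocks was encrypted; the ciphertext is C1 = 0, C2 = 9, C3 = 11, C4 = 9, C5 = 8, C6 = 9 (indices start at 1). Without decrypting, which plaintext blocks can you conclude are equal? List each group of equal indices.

ECB encrypts each block independently with the same key, so equal ciphertext blocks imply equal plaintext blocks.
C2 = C4 = C6 = 9, so P2 = P4 = P6.

P2 = P4 = P6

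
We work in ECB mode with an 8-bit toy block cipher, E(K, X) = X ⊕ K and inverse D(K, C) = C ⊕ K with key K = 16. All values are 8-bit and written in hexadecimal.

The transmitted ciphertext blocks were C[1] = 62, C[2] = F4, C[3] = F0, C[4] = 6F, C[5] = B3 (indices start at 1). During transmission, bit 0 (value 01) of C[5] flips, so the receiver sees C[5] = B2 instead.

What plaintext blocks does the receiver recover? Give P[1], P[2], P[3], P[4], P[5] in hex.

ECB decryption: P_i = D(K, C_i).
Only C[5] changed, to B2. In ECB, a change in C_i affects only P_i. Decrypting the received ciphertext:
P[1]: D(K, 62) = 74.
P[2]: D(K, F4) = E2.
P[3]: D(K, F0) = E6.
P[4]: D(K, 6F) = 79.
P[5]: D(K, B2) = A4.
Blocks that differ from the original plaintext: P[5].

P[1] = 74, P[2] = E2, P[3] = E6, P[4] = 79, P[5] = A4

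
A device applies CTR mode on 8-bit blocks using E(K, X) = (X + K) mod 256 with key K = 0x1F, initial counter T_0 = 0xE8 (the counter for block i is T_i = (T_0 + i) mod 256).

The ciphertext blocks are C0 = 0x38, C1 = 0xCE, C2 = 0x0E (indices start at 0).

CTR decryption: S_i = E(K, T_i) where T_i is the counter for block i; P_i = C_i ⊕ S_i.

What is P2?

P2: T = 0xEA, S = E(K, T) = 0x09; 0x0E ⊕ 0x09 = 0x07.

P2 = 0x07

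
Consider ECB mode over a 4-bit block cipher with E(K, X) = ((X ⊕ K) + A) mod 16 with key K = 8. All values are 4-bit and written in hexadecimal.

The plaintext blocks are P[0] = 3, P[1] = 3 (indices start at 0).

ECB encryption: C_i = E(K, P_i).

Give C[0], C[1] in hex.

C[0]: E(K, 3) = 5.
C[1]: E(K, 3) = 5.

C[0] = 5, C[1] = 5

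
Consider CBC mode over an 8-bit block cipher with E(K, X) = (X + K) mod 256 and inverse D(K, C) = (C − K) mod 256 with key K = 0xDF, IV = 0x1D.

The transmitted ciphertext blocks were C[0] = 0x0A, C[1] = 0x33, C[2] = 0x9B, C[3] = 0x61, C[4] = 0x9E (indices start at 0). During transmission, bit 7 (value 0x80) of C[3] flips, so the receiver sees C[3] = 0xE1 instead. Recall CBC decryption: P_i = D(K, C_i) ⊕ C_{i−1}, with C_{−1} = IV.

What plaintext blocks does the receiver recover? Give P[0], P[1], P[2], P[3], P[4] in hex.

P[0] = 0x36, P[1] = 0x5E, P[2] = 0x8F, P[3] = 0x99, P[4] = 0x5E

Only C[3] changed, to 0xE1. In CBC, a change in C_i garbles P_i and flips the same bit in P_{i+1}. Decrypting the received ciphertext:
P[0]: D(K, 0x0A) = 0x2B; 0x2B ⊕ 0x1D = 0x36.
P[1]: D(K, 0x33) = 0x54; 0x54 ⊕ 0x0A = 0x5E.
P[2]: D(K, 0x9B) = 0xBC; 0xBC ⊕ 0x33 = 0x8F.
P[3]: D(K, 0xE1) = 0x02; 0x02 ⊕ 0x9B = 0x99.
P[4]: D(K, 0x9E) = 0xBF; 0xBF ⊕ 0xE1 = 0x5E.
Blocks that differ from the original plaintext: P[3], P[4].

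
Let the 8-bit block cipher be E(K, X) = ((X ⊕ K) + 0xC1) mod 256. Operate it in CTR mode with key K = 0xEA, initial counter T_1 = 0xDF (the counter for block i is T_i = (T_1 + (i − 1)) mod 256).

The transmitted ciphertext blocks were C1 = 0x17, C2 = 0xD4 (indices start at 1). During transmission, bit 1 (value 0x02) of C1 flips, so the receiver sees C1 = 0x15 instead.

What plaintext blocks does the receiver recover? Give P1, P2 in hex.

P1 = 0xE3, P2 = 0x1F

CTR decryption: S_i = E(K, T_i) where T_i is the counter for block i; P_i = C_i ⊕ S_i.
Only C1 changed, to 0x15. In CTR, a change in C_i flips the same bit in P_i only; the keystream is unaffected. Decrypting the received ciphertext:
P1: T = 0xDF, S = E(K, T) = 0xF6; 0x15 ⊕ 0xF6 = 0xE3.
P2: T = 0xE0, S = E(K, T) = 0xCB; 0xD4 ⊕ 0xCB = 0x1F.
Blocks that differ from the original plaintext: P1.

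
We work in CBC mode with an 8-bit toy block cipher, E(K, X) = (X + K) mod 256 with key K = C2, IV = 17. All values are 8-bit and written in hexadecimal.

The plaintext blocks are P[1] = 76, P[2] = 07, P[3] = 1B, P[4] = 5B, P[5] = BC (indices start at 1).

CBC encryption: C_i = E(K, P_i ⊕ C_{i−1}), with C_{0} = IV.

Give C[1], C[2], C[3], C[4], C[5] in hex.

C[1] = 23, C[2] = E6, C[3] = BF, C[4] = A6, C[5] = DC

C[1]: P[1] ⊕ 17 = 61; E(K, 61) = 23.
C[2]: P[2] ⊕ 23 = 24; E(K, 24) = E6.
C[3]: P[3] ⊕ E6 = FD; E(K, FD) = BF.
C[4]: P[4] ⊕ BF = E4; E(K, E4) = A6.
C[5]: P[5] ⊕ A6 = 1A; E(K, 1A) = DC.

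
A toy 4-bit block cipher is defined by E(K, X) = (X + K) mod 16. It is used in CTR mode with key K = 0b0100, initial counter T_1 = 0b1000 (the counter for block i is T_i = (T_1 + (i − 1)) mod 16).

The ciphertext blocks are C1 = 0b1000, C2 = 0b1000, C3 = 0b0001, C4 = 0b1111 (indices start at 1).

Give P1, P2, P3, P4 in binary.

P1 = 0b0100, P2 = 0b0101, P3 = 0b1111, P4 = 0b0000

CTR decryption: S_i = E(K, T_i) where T_i is the counter for block i; P_i = C_i ⊕ S_i.
P1: T = 0b1000, S = E(K, T) = 0b1100; 0b1000 ⊕ 0b1100 = 0b0100.
P2: T = 0b1001, S = E(K, T) = 0b1101; 0b1000 ⊕ 0b1101 = 0b0101.
P3: T = 0b1010, S = E(K, T) = 0b1110; 0b0001 ⊕ 0b1110 = 0b1111.
P4: T = 0b1011, S = E(K, T) = 0b1111; 0b1111 ⊕ 0b1111 = 0b0000.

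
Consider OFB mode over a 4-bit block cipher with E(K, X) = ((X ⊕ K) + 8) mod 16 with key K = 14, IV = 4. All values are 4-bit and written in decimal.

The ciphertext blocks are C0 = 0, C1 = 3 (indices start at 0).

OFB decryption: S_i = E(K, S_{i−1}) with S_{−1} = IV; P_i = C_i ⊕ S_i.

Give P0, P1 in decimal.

P0 = 2, P1 = 7

P0: S = E(K, 4) = 2; 0 ⊕ 2 = 2.
P1: S = E(K, 2) = 4; 3 ⊕ 4 = 7.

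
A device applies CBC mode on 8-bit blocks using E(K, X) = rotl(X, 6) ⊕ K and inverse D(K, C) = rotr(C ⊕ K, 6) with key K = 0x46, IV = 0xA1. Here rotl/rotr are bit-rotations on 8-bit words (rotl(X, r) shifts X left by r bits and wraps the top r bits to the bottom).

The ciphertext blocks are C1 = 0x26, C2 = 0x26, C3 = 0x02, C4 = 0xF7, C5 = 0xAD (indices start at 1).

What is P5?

CBC decryption: P_i = D(K, C_i) ⊕ C_{i−1}, with C_{0} = IV.
P5: D(K, 0xAD) = 0xAF; 0xAF ⊕ 0xF7 = 0x58.

P5 = 0x58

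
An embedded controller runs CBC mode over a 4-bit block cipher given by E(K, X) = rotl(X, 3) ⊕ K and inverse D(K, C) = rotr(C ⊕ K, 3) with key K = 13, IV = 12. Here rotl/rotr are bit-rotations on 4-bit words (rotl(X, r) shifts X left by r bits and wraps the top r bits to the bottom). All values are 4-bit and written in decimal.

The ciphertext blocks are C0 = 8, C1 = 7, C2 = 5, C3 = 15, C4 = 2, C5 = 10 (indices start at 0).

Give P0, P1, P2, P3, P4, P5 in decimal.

P0 = 6, P1 = 13, P2 = 6, P3 = 1, P4 = 0, P5 = 12

CBC decryption: P_i = D(K, C_i) ⊕ C_{i−1}, with C_{−1} = IV.
P0: D(K, 8) = 10; 10 ⊕ 12 = 6.
P1: D(K, 7) = 5; 5 ⊕ 8 = 13.
P2: D(K, 5) = 1; 1 ⊕ 7 = 6.
P3: D(K, 15) = 4; 4 ⊕ 5 = 1.
P4: D(K, 2) = 15; 15 ⊕ 15 = 0.
P5: D(K, 10) = 14; 14 ⊕ 2 = 12.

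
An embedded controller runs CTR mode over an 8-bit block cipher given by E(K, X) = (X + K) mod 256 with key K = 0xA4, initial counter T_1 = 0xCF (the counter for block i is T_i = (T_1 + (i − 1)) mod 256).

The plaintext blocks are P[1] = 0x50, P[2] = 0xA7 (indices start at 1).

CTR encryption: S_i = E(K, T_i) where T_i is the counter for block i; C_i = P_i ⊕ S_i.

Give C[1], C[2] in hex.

C[1] = 0x23, C[2] = 0xD3

C[1]: T = 0xCF, S = E(K, T) = 0x73; 0x50 ⊕ 0x73 = 0x23.
C[2]: T = 0xD0, S = E(K, T) = 0x74; 0xA7 ⊕ 0x74 = 0xD3.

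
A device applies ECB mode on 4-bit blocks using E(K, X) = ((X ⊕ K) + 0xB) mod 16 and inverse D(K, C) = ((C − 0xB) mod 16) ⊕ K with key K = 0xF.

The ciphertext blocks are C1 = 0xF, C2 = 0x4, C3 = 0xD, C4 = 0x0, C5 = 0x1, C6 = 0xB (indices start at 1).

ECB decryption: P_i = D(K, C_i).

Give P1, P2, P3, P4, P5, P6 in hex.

P1 = 0xB, P2 = 0x6, P3 = 0xD, P4 = 0xA, P5 = 0x9, P6 = 0xF

P1: D(K, 0xF) = 0xB.
P2: D(K, 0x4) = 0x6.
P3: D(K, 0xD) = 0xD.
P4: D(K, 0x0) = 0xA.
P5: D(K, 0x1) = 0x9.
P6: D(K, 0xB) = 0xF.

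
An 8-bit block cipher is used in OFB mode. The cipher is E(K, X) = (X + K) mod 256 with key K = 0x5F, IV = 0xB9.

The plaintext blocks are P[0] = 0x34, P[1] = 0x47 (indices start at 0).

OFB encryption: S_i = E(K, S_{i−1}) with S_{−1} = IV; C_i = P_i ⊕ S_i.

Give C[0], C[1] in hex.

C[0] = 0x2C, C[1] = 0x30

C[0]: S = E(K, 0xB9) = 0x18; 0x34 ⊕ 0x18 = 0x2C.
C[1]: S = E(K, 0x18) = 0x77; 0x47 ⊕ 0x77 = 0x30.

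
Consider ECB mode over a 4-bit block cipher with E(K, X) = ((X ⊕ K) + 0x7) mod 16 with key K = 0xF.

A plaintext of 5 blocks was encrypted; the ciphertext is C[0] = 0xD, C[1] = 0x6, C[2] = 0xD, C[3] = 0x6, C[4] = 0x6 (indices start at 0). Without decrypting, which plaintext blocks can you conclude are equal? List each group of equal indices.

P[0] = P[2]; P[1] = P[3] = P[4]

ECB encrypts each block independently with the same key, so equal ciphertext blocks imply equal plaintext blocks.
C[0] = C[2] = 0xD, so P[0] = P[2].
C[1] = C[3] = C[4] = 0x6, so P[1] = P[3] = P[4].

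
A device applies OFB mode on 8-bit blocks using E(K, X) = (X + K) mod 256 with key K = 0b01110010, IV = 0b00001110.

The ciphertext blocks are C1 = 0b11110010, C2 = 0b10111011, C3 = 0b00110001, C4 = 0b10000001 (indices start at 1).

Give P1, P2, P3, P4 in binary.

P1 = 0b01110010, P2 = 0b01001001, P3 = 0b01010101, P4 = 0b01010111

OFB decryption: S_i = E(K, S_{i−1}) with S_{0} = IV; P_i = C_i ⊕ S_i.
P1: S = E(K, 0b00001110) = 0b10000000; 0b11110010 ⊕ 0b10000000 = 0b01110010.
P2: S = E(K, 0b10000000) = 0b11110010; 0b10111011 ⊕ 0b11110010 = 0b01001001.
P3: S = E(K, 0b11110010) = 0b01100100; 0b00110001 ⊕ 0b01100100 = 0b01010101.
P4: S = E(K, 0b01100100) = 0b11010110; 0b10000001 ⊕ 0b11010110 = 0b01010111.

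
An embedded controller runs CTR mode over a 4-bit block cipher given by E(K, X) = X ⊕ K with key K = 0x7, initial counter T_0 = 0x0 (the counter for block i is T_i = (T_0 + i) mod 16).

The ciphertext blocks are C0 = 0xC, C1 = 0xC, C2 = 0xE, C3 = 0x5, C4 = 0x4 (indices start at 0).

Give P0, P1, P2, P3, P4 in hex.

CTR decryption: S_i = E(K, T_i) where T_i is the counter for block i; P_i = C_i ⊕ S_i.
P0: T = 0x0, S = E(K, T) = 0x7; 0xC ⊕ 0x7 = 0xB.
P1: T = 0x1, S = E(K, T) = 0x6; 0xC ⊕ 0x6 = 0xA.
P2: T = 0x2, S = E(K, T) = 0x5; 0xE ⊕ 0x5 = 0xB.
P3: T = 0x3, S = E(K, T) = 0x4; 0x5 ⊕ 0x4 = 0x1.
P4: T = 0x4, S = E(K, T) = 0x3; 0x4 ⊕ 0x3 = 0x7.

P0 = 0xB, P1 = 0xA, P2 = 0xB, P3 = 0x1, P4 = 0x7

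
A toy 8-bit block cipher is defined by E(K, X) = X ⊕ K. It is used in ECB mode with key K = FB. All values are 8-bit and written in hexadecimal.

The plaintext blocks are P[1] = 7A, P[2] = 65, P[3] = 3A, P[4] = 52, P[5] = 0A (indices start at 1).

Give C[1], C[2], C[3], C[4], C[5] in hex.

C[1] = 81, C[2] = 9E, C[3] = C1, C[4] = A9, C[5] = F1

ECB encryption: C_i = E(K, P_i).
C[1]: E(K, 7A) = 81.
C[2]: E(K, 65) = 9E.
C[3]: E(K, 3A) = C1.
C[4]: E(K, 52) = A9.
C[5]: E(K, 0A) = F1.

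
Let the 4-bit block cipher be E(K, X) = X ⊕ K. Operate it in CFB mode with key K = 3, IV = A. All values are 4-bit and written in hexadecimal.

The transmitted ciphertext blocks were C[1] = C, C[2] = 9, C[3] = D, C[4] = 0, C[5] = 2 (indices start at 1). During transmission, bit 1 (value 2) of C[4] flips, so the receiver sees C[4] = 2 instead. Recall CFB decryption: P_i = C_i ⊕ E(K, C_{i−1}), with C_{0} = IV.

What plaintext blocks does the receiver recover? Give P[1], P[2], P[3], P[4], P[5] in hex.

Only C[4] changed, to 2. In CFB, a change in C_i flips the same bit in P_i and garbles P_{i+1}. Decrypting the received ciphertext:
P[1]: E(K, A) = 9; C ⊕ 9 = 5.
P[2]: E(K, C) = F; 9 ⊕ F = 6.
P[3]: E(K, 9) = A; D ⊕ A = 7.
P[4]: E(K, D) = E; 2 ⊕ E = C.
P[5]: E(K, 2) = 1; 2 ⊕ 1 = 3.
Blocks that differ from the original plaintext: P[4], P[5].

P[1] = 5, P[2] = 6, P[3] = 7, P[4] = C, P[5] = 3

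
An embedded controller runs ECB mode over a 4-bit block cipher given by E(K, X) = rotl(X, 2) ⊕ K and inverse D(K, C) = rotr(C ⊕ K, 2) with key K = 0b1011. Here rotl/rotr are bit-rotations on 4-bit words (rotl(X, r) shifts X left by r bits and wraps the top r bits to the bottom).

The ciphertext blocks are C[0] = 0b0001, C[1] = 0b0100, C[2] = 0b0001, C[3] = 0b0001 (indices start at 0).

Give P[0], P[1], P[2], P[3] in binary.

P[0] = 0b1010, P[1] = 0b1111, P[2] = 0b1010, P[3] = 0b1010

ECB decryption: P_i = D(K, C_i).
P[0]: D(K, 0b0001) = 0b1010.
P[1]: D(K, 0b0100) = 0b1111.
P[2]: D(K, 0b0001) = 0b1010.
P[3]: D(K, 0b0001) = 0b1010.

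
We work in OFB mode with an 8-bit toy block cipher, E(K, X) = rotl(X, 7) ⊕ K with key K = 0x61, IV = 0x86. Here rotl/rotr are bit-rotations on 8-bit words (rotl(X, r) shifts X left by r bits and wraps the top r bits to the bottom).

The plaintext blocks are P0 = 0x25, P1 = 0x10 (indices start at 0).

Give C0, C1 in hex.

OFB encryption: S_i = E(K, S_{i−1}) with S_{−1} = IV; C_i = P_i ⊕ S_i.
C0: S = E(K, 0x86) = 0x22; 0x25 ⊕ 0x22 = 0x07.
C1: S = E(K, 0x22) = 0x70; 0x10 ⊕ 0x70 = 0x60.

C0 = 0x07, C1 = 0x60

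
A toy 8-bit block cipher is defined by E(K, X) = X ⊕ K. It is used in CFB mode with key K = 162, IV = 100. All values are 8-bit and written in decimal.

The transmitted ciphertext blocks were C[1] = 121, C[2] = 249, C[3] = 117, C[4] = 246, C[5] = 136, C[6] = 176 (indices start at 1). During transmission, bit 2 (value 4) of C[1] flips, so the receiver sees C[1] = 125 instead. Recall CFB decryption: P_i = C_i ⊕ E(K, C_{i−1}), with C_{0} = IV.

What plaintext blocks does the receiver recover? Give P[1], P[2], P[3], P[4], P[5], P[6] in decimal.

Only C[1] changed, to 125. In CFB, a change in C_i flips the same bit in P_i and garbles P_{i+1}. Decrypting the received ciphertext:
P[1]: E(K, 100) = 198; 125 ⊕ 198 = 187.
P[2]: E(K, 125) = 223; 249 ⊕ 223 = 38.
P[3]: E(K, 249) = 91; 117 ⊕ 91 = 46.
P[4]: E(K, 117) = 215; 246 ⊕ 215 = 33.
P[5]: E(K, 246) = 84; 136 ⊕ 84 = 220.
P[6]: E(K, 136) = 42; 176 ⊕ 42 = 154.
Blocks that differ from the original plaintext: P[1], P[2].

P[1] = 187, P[2] = 38, P[3] = 46, P[4] = 33, P[5] = 220, P[6] = 154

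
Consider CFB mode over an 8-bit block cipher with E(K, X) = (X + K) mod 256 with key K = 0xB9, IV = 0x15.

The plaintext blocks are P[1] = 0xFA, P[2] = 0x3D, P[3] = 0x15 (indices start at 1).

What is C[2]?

C[2] = 0xD0

CFB encryption: C_i = P_i ⊕ E(K, C_{i−1}), with C_{0} = IV.
C[1]: E(K, 0x15) = 0xCE; 0xFA ⊕ 0xCE = 0x34.
C[2]: E(K, 0x34) = 0xED; 0x3D ⊕ 0xED = 0xD0.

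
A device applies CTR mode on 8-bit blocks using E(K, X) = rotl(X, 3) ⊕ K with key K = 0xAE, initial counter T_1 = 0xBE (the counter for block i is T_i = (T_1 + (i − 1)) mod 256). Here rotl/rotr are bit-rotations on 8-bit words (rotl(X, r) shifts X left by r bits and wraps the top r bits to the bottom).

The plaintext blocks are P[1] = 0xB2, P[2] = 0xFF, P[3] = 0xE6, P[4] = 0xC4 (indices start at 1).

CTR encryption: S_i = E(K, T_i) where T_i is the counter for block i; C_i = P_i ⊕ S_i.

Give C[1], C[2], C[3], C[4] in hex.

C[1]: T = 0xBE, S = E(K, T) = 0x5B; 0xB2 ⊕ 0x5B = 0xE9.
C[2]: T = 0xBF, S = E(K, T) = 0x53; 0xFF ⊕ 0x53 = 0xAC.
C[3]: T = 0xC0, S = E(K, T) = 0xA8; 0xE6 ⊕ 0xA8 = 0x4E.
C[4]: T = 0xC1, S = E(K, T) = 0xA0; 0xC4 ⊕ 0xA0 = 0x64.

C[1] = 0xE9, C[2] = 0xAC, C[3] = 0x4E, C[4] = 0x64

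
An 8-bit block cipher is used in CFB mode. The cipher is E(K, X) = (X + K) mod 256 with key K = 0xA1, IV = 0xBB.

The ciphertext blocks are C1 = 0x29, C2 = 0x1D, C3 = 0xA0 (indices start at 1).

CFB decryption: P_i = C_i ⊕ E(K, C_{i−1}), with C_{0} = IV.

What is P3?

P3: E(K, 0x1D) = 0xBE; 0xA0 ⊕ 0xBE = 0x1E.

P3 = 0x1E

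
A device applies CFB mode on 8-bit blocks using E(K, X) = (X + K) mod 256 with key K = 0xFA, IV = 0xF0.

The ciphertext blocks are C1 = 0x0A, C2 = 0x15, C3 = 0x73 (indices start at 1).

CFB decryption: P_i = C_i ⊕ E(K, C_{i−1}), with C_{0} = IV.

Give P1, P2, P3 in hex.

P1 = 0xE0, P2 = 0x11, P3 = 0x7C

P1: E(K, 0xF0) = 0xEA; 0x0A ⊕ 0xEA = 0xE0.
P2: E(K, 0x0A) = 0x04; 0x15 ⊕ 0x04 = 0x11.
P3: E(K, 0x15) = 0x0F; 0x73 ⊕ 0x0F = 0x7C.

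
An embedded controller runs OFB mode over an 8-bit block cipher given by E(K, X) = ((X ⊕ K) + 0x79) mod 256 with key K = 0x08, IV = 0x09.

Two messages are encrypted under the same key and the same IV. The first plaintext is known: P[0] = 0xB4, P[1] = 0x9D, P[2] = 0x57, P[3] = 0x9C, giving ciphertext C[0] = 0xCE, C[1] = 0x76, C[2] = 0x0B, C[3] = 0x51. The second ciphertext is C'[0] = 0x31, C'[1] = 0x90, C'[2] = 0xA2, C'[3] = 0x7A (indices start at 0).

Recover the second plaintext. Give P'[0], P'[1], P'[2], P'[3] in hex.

In OFB with a reused IV, both messages share the same keystream S_i, so C_i ⊕ C'_i = P_i ⊕ P'_i and thus P'_i = P_i ⊕ C_i ⊕ C'_i.
P'[0]: 0xB4 ⊕ 0xCE ⊕ 0x31 = 0x4B.
P'[1]: 0x9D ⊕ 0x76 ⊕ 0x90 = 0x7B.
P'[2]: 0x57 ⊕ 0x0B ⊕ 0xA2 = 0xFE.
P'[3]: 0x9C ⊕ 0x51 ⊕ 0x7A = 0xB7.

P'[0] = 0x4B, P'[1] = 0x7B, P'[2] = 0xFE, P'[3] = 0xB7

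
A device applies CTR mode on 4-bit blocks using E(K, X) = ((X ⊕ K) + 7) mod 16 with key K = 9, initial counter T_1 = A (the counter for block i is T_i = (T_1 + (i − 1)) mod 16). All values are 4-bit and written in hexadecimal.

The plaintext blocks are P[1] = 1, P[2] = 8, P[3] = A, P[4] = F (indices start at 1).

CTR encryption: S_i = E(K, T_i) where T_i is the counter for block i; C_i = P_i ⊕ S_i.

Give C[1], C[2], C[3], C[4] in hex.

C[1]: T = A, S = E(K, T) = A; 1 ⊕ A = B.
C[2]: T = B, S = E(K, T) = 9; 8 ⊕ 9 = 1.
C[3]: T = C, S = E(K, T) = C; A ⊕ C = 6.
C[4]: T = D, S = E(K, T) = B; F ⊕ B = 4.

C[1] = B, C[2] = 1, C[3] = 6, C[4] = 4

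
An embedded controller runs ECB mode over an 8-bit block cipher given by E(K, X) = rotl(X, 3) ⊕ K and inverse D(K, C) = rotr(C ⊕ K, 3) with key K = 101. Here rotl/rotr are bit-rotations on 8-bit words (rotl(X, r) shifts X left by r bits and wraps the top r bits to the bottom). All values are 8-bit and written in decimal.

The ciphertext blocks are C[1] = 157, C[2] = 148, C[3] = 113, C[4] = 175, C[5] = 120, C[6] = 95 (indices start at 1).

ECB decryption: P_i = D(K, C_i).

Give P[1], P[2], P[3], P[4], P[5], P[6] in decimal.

P[1]: D(K, 157) = 31.
P[2]: D(K, 148) = 62.
P[3]: D(K, 113) = 130.
P[4]: D(K, 175) = 89.
P[5]: D(K, 120) = 163.
P[6]: D(K, 95) = 71.

P[1] = 31, P[2] = 62, P[3] = 130, P[4] = 89, P[5] = 163, P[6] = 71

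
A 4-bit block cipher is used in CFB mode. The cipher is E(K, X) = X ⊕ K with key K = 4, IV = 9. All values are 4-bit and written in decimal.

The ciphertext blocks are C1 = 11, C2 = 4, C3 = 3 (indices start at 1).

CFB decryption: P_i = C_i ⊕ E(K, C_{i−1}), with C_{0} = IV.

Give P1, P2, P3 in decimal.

P1 = 6, P2 = 11, P3 = 3

P1: E(K, 9) = 13; 11 ⊕ 13 = 6.
P2: E(K, 11) = 15; 4 ⊕ 15 = 11.
P3: E(K, 4) = 0; 3 ⊕ 0 = 3.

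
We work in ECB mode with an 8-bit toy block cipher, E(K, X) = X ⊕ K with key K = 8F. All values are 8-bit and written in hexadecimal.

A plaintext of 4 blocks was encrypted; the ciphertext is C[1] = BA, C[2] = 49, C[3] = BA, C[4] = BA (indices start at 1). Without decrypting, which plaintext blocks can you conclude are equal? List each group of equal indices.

P[1] = P[3] = P[4]

ECB encrypts each block independently with the same key, so equal ciphertext blocks imply equal plaintext blocks.
C[1] = C[3] = C[4] = BA, so P[1] = P[3] = P[4].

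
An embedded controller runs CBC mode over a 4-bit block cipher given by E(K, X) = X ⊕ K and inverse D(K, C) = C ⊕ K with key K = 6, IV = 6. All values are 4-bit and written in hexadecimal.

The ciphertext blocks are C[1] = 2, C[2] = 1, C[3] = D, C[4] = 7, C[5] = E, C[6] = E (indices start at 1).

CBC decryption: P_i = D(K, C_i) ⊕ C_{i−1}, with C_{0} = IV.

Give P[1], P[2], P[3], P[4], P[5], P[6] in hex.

P[1] = 2, P[2] = 5, P[3] = A, P[4] = C, P[5] = F, P[6] = 6

P[1]: D(K, 2) = 4; 4 ⊕ 6 = 2.
P[2]: D(K, 1) = 7; 7 ⊕ 2 = 5.
P[3]: D(K, D) = B; B ⊕ 1 = A.
P[4]: D(K, 7) = 1; 1 ⊕ D = C.
P[5]: D(K, E) = 8; 8 ⊕ 7 = F.
P[6]: D(K, E) = 8; 8 ⊕ E = 6.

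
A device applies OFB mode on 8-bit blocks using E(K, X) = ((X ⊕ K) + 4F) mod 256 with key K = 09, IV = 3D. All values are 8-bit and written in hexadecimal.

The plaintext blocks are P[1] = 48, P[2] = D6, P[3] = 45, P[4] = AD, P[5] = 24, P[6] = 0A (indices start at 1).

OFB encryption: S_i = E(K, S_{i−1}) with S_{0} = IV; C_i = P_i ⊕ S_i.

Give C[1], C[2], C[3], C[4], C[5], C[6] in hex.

C[1]: S = E(K, 3D) = 83; 48 ⊕ 83 = CB.
C[2]: S = E(K, 83) = D9; D6 ⊕ D9 = 0F.
C[3]: S = E(K, D9) = 1F; 45 ⊕ 1F = 5A.
C[4]: S = E(K, 1F) = 65; AD ⊕ 65 = C8.
C[5]: S = E(K, 65) = BB; 24 ⊕ BB = 9F.
C[6]: S = E(K, BB) = 01; 0A ⊕ 01 = 0B.

C[1] = CB, C[2] = 0F, C[3] = 5A, C[4] = C8, C[5] = 9F, C[6] = 0B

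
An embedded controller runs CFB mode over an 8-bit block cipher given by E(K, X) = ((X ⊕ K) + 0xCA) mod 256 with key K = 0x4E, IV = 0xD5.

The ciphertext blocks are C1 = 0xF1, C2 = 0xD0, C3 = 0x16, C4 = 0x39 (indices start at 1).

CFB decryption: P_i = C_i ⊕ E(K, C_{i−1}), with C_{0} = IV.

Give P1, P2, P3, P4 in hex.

P1 = 0x94, P2 = 0x59, P3 = 0x7E, P4 = 0x1B

P1: E(K, 0xD5) = 0x65; 0xF1 ⊕ 0x65 = 0x94.
P2: E(K, 0xF1) = 0x89; 0xD0 ⊕ 0x89 = 0x59.
P3: E(K, 0xD0) = 0x68; 0x16 ⊕ 0x68 = 0x7E.
P4: E(K, 0x16) = 0x22; 0x39 ⊕ 0x22 = 0x1B.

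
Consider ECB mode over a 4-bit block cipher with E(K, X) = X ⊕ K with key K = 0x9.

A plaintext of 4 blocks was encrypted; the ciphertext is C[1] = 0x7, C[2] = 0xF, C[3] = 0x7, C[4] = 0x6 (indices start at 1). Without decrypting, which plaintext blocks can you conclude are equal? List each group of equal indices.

ECB encrypts each block independently with the same key, so equal ciphertext blocks imply equal plaintext blocks.
C[1] = C[3] = 0x7, so P[1] = P[3].

P[1] = P[3]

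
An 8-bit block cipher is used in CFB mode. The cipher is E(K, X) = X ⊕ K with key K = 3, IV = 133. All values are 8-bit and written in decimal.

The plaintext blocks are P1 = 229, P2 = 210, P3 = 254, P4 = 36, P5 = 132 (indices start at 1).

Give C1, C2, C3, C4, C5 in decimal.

C1 = 99, C2 = 178, C3 = 79, C4 = 104, C5 = 239

CFB encryption: C_i = P_i ⊕ E(K, C_{i−1}), with C_{0} = IV.
C1: E(K, 133) = 134; 229 ⊕ 134 = 99.
C2: E(K, 99) = 96; 210 ⊕ 96 = 178.
C3: E(K, 178) = 177; 254 ⊕ 177 = 79.
C4: E(K, 79) = 76; 36 ⊕ 76 = 104.
C5: E(K, 104) = 107; 132 ⊕ 107 = 239.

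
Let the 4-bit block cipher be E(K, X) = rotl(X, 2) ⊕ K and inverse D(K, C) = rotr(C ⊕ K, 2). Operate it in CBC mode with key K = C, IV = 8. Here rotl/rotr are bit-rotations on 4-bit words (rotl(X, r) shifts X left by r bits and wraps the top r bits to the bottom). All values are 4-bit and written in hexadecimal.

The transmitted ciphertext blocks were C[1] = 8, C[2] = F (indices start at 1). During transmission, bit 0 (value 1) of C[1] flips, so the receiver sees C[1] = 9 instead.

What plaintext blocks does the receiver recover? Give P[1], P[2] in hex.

CBC decryption: P_i = D(K, C_i) ⊕ C_{i−1}, with C_{0} = IV.
Only C[1] changed, to 9. In CBC, a change in C_i garbles P_i and flips the same bit in P_{i+1}. Decrypting the received ciphertext:
P[1]: D(K, 9) = 5; 5 ⊕ 8 = D.
P[2]: D(K, F) = C; C ⊕ 9 = 5.
Blocks that differ from the original plaintext: P[1], P[2].

P[1] = D, P[2] = 5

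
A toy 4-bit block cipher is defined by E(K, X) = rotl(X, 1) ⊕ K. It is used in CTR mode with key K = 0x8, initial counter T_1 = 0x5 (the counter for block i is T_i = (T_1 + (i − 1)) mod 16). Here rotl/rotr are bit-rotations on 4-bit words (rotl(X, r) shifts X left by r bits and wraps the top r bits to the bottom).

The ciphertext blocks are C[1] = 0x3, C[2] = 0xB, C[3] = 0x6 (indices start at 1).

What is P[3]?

P[3] = 0x0

CTR decryption: S_i = E(K, T_i) where T_i is the counter for block i; P_i = C_i ⊕ S_i.
P[3]: T = 0x7, S = E(K, T) = 0x6; 0x6 ⊕ 0x6 = 0x0.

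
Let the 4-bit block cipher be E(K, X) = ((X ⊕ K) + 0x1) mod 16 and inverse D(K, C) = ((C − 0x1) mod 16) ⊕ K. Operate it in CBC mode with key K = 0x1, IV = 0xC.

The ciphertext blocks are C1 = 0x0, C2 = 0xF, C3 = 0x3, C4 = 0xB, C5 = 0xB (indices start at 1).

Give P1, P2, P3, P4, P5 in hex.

CBC decryption: P_i = D(K, C_i) ⊕ C_{i−1}, with C_{0} = IV.
P1: D(K, 0x0) = 0xE; 0xE ⊕ 0xC = 0x2.
P2: D(K, 0xF) = 0xF; 0xF ⊕ 0x0 = 0xF.
P3: D(K, 0x3) = 0x3; 0x3 ⊕ 0xF = 0xC.
P4: D(K, 0xB) = 0xB; 0xB ⊕ 0x3 = 0x8.
P5: D(K, 0xB) = 0xB; 0xB ⊕ 0xB = 0x0.

P1 = 0x2, P2 = 0xF, P3 = 0xC, P4 = 0x8, P5 = 0x0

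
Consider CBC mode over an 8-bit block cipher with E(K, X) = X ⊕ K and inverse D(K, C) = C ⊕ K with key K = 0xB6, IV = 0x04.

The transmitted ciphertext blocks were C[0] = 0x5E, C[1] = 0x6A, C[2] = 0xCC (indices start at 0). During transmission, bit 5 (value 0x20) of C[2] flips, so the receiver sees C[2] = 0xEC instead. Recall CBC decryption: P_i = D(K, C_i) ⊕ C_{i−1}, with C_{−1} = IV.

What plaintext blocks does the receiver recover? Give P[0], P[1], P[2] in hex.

P[0] = 0xEC, P[1] = 0x82, P[2] = 0x30

Only C[2] changed, to 0xEC. In CBC, a change in C_i garbles P_i and flips the same bit in P_{i+1}. Decrypting the received ciphertext:
P[0]: D(K, 0x5E) = 0xE8; 0xE8 ⊕ 0x04 = 0xEC.
P[1]: D(K, 0x6A) = 0xDC; 0xDC ⊕ 0x5E = 0x82.
P[2]: D(K, 0xEC) = 0x5A; 0x5A ⊕ 0x6A = 0x30.
Blocks that differ from the original plaintext: P[2].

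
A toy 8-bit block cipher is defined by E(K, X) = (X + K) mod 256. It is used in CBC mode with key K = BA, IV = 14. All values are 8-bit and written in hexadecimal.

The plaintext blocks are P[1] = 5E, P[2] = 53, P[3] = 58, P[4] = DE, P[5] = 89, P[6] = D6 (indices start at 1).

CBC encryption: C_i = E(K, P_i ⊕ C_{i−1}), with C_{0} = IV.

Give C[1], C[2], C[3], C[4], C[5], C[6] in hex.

C[1]: P[1] ⊕ 14 = 4A; E(K, 4A) = 04.
C[2]: P[2] ⊕ 04 = 57; E(K, 57) = 11.
C[3]: P[3] ⊕ 11 = 49; E(K, 49) = 03.
C[4]: P[4] ⊕ 03 = DD; E(K, DD) = 97.
C[5]: P[5] ⊕ 97 = 1E; E(K, 1E) = D8.
C[6]: P[6] ⊕ D8 = 0E; E(K, 0E) = C8.

C[1] = 04, C[2] = 11, C[3] = 03, C[4] = 97, C[5] = D8, C[6] = C8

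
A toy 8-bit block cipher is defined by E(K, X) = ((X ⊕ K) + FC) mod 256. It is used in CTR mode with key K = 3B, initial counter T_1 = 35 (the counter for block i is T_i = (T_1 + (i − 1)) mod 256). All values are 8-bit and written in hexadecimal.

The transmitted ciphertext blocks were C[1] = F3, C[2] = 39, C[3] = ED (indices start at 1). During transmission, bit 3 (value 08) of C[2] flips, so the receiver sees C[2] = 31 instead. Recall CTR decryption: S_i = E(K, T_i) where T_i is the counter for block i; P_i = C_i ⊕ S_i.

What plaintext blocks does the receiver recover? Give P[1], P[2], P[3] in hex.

Only C[2] changed, to 31. In CTR, a change in C_i flips the same bit in P_i only; the keystream is unaffected. Decrypting the received ciphertext:
P[1]: T = 35, S = E(K, T) = 0A; F3 ⊕ 0A = F9.
P[2]: T = 36, S = E(K, T) = 09; 31 ⊕ 09 = 38.
P[3]: T = 37, S = E(K, T) = 08; ED ⊕ 08 = E5.
Blocks that differ from the original plaintext: P[2].

P[1] = F9, P[2] = 38, P[3] = E5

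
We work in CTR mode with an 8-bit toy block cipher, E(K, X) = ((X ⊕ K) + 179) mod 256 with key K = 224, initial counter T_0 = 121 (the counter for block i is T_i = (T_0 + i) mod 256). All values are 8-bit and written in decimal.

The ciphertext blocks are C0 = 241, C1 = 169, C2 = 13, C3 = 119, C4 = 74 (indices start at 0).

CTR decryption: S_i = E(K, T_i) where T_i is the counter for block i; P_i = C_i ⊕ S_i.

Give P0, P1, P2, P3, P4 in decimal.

P0: T = 121, S = E(K, T) = 76; 241 ⊕ 76 = 189.
P1: T = 122, S = E(K, T) = 77; 169 ⊕ 77 = 228.
P2: T = 123, S = E(K, T) = 78; 13 ⊕ 78 = 67.
P3: T = 124, S = E(K, T) = 79; 119 ⊕ 79 = 56.
P4: T = 125, S = E(K, T) = 80; 74 ⊕ 80 = 26.

P0 = 189, P1 = 228, P2 = 67, P3 = 56, P4 = 26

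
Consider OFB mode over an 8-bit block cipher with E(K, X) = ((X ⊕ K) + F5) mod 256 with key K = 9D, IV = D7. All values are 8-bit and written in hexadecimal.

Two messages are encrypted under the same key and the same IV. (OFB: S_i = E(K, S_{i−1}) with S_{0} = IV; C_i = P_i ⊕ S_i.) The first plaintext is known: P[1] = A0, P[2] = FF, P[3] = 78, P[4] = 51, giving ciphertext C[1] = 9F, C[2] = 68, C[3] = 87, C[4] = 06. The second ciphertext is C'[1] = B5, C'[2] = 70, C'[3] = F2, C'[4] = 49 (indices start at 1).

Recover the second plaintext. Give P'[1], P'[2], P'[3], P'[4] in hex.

P'[1] = 8A, P'[2] = E7, P'[3] = 0D, P'[4] = 1E

In OFB with a reused IV, both messages share the same keystream S_i, so C_i ⊕ C'_i = P_i ⊕ P'_i and thus P'_i = P_i ⊕ C_i ⊕ C'_i.
P'[1]: A0 ⊕ 9F ⊕ B5 = 8A.
P'[2]: FF ⊕ 68 ⊕ 70 = E7.
P'[3]: 78 ⊕ 87 ⊕ F2 = 0D.
P'[4]: 51 ⊕ 06 ⊕ 49 = 1E.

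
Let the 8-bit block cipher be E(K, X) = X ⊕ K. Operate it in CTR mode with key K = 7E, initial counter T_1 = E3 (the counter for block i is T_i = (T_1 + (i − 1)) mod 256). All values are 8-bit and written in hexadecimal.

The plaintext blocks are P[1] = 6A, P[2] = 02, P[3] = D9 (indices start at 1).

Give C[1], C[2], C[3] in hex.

CTR encryption: S_i = E(K, T_i) where T_i is the counter for block i; C_i = P_i ⊕ S_i.
C[1]: T = E3, S = E(K, T) = 9D; 6A ⊕ 9D = F7.
C[2]: T = E4, S = E(K, T) = 9A; 02 ⊕ 9A = 98.
C[3]: T = E5, S = E(K, T) = 9B; D9 ⊕ 9B = 42.

C[1] = F7, C[2] = 98, C[3] = 42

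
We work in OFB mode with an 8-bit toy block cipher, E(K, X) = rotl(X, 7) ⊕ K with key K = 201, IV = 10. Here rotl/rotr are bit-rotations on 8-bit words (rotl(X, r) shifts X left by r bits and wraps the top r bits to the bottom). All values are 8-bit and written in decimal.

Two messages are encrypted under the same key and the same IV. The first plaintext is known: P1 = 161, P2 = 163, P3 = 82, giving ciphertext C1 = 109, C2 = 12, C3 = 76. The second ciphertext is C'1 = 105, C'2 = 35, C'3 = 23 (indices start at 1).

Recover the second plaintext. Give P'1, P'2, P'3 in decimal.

In OFB with a reused IV, both messages share the same keystream S_i, so C_i ⊕ C'_i = P_i ⊕ P'_i and thus P'_i = P_i ⊕ C_i ⊕ C'_i.
P'1: 161 ⊕ 109 ⊕ 105 = 165.
P'2: 163 ⊕ 12 ⊕ 35 = 140.
P'3: 82 ⊕ 76 ⊕ 23 = 9.

P'1 = 165, P'2 = 140, P'3 = 9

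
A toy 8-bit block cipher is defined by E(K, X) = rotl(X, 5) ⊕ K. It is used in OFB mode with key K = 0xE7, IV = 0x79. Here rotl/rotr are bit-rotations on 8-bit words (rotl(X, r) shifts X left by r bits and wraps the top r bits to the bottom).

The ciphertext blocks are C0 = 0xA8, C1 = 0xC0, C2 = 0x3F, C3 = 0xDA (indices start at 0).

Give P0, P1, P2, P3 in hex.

OFB decryption: S_i = E(K, S_{i−1}) with S_{−1} = IV; P_i = C_i ⊕ S_i.
P0: S = E(K, 0x79) = 0xC8; 0xA8 ⊕ 0xC8 = 0x60.
P1: S = E(K, 0xC8) = 0xFE; 0xC0 ⊕ 0xFE = 0x3E.
P2: S = E(K, 0xFE) = 0x38; 0x3F ⊕ 0x38 = 0x07.
P3: S = E(K, 0x38) = 0xE0; 0xDA ⊕ 0xE0 = 0x3A.

P0 = 0x60, P1 = 0x3E, P2 = 0x07, P3 = 0x3A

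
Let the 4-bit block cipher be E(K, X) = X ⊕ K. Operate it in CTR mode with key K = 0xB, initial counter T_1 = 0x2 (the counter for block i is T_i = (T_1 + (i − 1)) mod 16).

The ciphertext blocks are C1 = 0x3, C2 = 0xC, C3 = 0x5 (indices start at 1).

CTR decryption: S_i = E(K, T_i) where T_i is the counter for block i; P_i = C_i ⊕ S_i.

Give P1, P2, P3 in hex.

P1: T = 0x2, S = E(K, T) = 0x9; 0x3 ⊕ 0x9 = 0xA.
P2: T = 0x3, S = E(K, T) = 0x8; 0xC ⊕ 0x8 = 0x4.
P3: T = 0x4, S = E(K, T) = 0xF; 0x5 ⊕ 0xF = 0xA.

P1 = 0xA, P2 = 0x4, P3 = 0xA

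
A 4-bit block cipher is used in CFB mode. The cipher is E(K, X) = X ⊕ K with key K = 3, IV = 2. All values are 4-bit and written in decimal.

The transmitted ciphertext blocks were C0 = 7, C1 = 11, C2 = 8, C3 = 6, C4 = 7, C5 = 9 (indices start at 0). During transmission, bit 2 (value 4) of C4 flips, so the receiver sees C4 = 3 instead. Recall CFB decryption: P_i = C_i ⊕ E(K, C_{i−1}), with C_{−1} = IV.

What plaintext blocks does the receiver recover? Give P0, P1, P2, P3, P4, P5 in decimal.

Only C4 changed, to 3. In CFB, a change in C_i flips the same bit in P_i and garbles P_{i+1}. Decrypting the received ciphertext:
P0: E(K, 2) = 1; 7 ⊕ 1 = 6.
P1: E(K, 7) = 4; 11 ⊕ 4 = 15.
P2: E(K, 11) = 8; 8 ⊕ 8 = 0.
P3: E(K, 8) = 11; 6 ⊕ 11 = 13.
P4: E(K, 6) = 5; 3 ⊕ 5 = 6.
P5: E(K, 3) = 0; 9 ⊕ 0 = 9.
Blocks that differ from the original plaintext: P4, P5.

P0 = 6, P1 = 15, P2 = 0, P3 = 13, P4 = 6, P5 = 9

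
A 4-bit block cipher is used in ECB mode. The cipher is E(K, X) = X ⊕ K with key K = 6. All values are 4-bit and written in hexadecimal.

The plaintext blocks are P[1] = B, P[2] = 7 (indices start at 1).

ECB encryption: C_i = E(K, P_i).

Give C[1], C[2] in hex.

C[1] = D, C[2] = 1

C[1]: E(K, B) = D.
C[2]: E(K, 7) = 1.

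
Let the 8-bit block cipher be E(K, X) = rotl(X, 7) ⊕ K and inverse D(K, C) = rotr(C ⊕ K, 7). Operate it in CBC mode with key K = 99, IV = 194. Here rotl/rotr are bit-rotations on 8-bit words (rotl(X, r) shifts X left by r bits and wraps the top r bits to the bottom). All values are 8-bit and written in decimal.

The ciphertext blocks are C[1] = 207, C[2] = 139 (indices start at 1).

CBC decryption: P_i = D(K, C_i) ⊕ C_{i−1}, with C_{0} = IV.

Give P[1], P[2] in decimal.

P[1]: D(K, 207) = 89; 89 ⊕ 194 = 155.
P[2]: D(K, 139) = 209; 209 ⊕ 207 = 30.

P[1] = 155, P[2] = 30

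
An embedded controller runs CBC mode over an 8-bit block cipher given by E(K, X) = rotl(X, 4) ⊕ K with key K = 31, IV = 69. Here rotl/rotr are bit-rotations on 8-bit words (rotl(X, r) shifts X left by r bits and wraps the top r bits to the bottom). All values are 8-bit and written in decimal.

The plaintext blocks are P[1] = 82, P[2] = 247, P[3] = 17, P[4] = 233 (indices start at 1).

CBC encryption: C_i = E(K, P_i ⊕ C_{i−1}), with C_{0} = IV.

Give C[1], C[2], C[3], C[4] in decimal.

C[1]: P[1] ⊕ 69 = 23; E(K, 23) = 110.
C[2]: P[2] ⊕ 110 = 153; E(K, 153) = 134.
C[3]: P[3] ⊕ 134 = 151; E(K, 151) = 102.
C[4]: P[4] ⊕ 102 = 143; E(K, 143) = 231.

C[1] = 110, C[2] = 134, C[3] = 102, C[4] = 231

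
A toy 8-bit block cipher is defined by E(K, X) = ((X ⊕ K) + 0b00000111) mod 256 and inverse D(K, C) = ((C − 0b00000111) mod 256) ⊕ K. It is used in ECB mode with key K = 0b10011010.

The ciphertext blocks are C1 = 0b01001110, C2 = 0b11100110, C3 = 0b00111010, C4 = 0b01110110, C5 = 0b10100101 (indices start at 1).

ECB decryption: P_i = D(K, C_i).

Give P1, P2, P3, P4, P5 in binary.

P1 = 0b11011101, P2 = 0b01000101, P3 = 0b10101001, P4 = 0b11110101, P5 = 0b00000100

P1: D(K, 0b01001110) = 0b11011101.
P2: D(K, 0b11100110) = 0b01000101.
P3: D(K, 0b00111010) = 0b10101001.
P4: D(K, 0b01110110) = 0b11110101.
P5: D(K, 0b10100101) = 0b00000100.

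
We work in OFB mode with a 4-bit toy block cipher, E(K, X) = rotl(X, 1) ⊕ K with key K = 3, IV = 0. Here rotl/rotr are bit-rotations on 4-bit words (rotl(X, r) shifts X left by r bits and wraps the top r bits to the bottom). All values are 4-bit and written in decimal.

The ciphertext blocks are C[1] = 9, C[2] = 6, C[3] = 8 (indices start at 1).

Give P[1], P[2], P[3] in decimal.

P[1] = 10, P[2] = 3, P[3] = 1

OFB decryption: S_i = E(K, S_{i−1}) with S_{0} = IV; P_i = C_i ⊕ S_i.
P[1]: S = E(K, 0) = 3; 9 ⊕ 3 = 10.
P[2]: S = E(K, 3) = 5; 6 ⊕ 5 = 3.
P[3]: S = E(K, 5) = 9; 8 ⊕ 9 = 1.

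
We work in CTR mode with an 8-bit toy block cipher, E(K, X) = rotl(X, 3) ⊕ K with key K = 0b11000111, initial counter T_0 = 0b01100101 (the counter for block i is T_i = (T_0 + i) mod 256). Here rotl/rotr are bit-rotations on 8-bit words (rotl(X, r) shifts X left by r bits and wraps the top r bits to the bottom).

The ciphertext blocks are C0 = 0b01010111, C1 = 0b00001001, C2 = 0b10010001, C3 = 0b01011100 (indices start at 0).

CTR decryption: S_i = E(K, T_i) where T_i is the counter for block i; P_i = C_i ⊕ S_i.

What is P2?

P2: T = 0b01100111, S = E(K, T) = 0b11111100; 0b10010001 ⊕ 0b11111100 = 0b01101101.

P2 = 0b01101101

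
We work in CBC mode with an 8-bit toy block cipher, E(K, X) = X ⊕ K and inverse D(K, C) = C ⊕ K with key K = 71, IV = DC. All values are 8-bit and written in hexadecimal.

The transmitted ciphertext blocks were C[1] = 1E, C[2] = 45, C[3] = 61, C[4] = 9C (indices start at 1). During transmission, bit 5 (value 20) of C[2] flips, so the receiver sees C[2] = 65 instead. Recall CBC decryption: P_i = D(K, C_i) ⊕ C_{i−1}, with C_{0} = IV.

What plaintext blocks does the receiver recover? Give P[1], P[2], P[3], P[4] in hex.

Only C[2] changed, to 65. In CBC, a change in C_i garbles P_i and flips the same bit in P_{i+1}. Decrypting the received ciphertext:
P[1]: D(K, 1E) = 6F; 6F ⊕ DC = B3.
P[2]: D(K, 65) = 14; 14 ⊕ 1E = 0A.
P[3]: D(K, 61) = 10; 10 ⊕ 65 = 75.
P[4]: D(K, 9C) = ED; ED ⊕ 61 = 8C.
Blocks that differ from the original plaintext: P[2], P[3].

P[1] = B3, P[2] = 0A, P[3] = 75, P[4] = 8C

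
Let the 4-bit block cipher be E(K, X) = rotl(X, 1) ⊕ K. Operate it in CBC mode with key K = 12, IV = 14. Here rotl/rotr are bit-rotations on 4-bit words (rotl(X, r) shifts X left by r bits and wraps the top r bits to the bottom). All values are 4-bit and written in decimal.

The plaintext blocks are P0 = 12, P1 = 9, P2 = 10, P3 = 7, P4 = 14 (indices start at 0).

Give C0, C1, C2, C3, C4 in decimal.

C0 = 8, C1 = 14, C2 = 4, C3 = 10, C4 = 4

CBC encryption: C_i = E(K, P_i ⊕ C_{i−1}), with C_{−1} = IV.
C0: P0 ⊕ 14 = 2; E(K, 2) = 8.
C1: P1 ⊕ 8 = 1; E(K, 1) = 14.
C2: P2 ⊕ 14 = 4; E(K, 4) = 4.
C3: P3 ⊕ 4 = 3; E(K, 3) = 10.
C4: P4 ⊕ 10 = 4; E(K, 4) = 4.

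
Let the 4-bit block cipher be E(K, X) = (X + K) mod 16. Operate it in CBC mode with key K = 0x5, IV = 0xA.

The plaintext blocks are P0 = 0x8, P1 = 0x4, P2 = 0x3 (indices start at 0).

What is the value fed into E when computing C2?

0xB

CBC encryption: C_i = E(K, P_i ⊕ C_{i−1}), with C_{−1} = IV.
C0: P0 ⊕ 0xA = 0x2; E(K, 0x2) = 0x7.
C1: P1 ⊕ 0x7 = 0x3; E(K, 0x3) = 0x8.
C2: P2 ⊕ 0x8 = 0xB; E(K, 0xB) = 0x0.
So the input to E for block 2 is 0xB.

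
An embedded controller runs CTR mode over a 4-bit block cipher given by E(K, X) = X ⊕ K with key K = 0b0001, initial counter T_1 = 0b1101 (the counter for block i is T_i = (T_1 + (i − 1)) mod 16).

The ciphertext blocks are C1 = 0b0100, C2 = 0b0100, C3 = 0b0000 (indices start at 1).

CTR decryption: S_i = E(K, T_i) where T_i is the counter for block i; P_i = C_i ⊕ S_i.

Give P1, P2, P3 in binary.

P1: T = 0b1101, S = E(K, T) = 0b1100; 0b0100 ⊕ 0b1100 = 0b1000.
P2: T = 0b1110, S = E(K, T) = 0b1111; 0b0100 ⊕ 0b1111 = 0b1011.
P3: T = 0b1111, S = E(K, T) = 0b1110; 0b0000 ⊕ 0b1110 = 0b1110.

P1 = 0b1000, P2 = 0b1011, P3 = 0b1110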